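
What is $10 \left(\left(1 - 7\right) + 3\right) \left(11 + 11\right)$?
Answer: $-660$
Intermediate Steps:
$10 \left(\left(1 - 7\right) + 3\right) \left(11 + 11\right) = 10 \left(-6 + 3\right) 22 = 10 \left(\left(-3\right) 22\right) = 10 \left(-66\right) = -660$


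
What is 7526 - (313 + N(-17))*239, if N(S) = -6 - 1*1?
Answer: -65608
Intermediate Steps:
N(S) = -7 (N(S) = -6 - 1 = -7)
7526 - (313 + N(-17))*239 = 7526 - (313 - 7)*239 = 7526 - 306*239 = 7526 - 1*73134 = 7526 - 73134 = -65608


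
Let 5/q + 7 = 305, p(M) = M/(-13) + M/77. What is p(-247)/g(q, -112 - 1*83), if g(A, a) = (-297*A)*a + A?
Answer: 90592/5574415 ≈ 0.016251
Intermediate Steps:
p(M) = -64*M/1001 (p(M) = M*(-1/13) + M*(1/77) = -M/13 + M/77 = -64*M/1001)
q = 5/298 (q = 5/(-7 + 305) = 5/298 ≈ 0.016779)
g(A, a) = A - 297*A*a (g(A, a) = -297*A*a + A = A - 297*A*a)
p(-247)/g(q, -112 - 1*83) = (-64/1001*(-247))/((5*(1 - 297*(-112 - 1*83))/298)) = 1216/(77*((5*(1 - 297*(-112 - 83))/298))) = 1216/(77*((5*(1 - 297*(-195))/298))) = 1216/(77*((5*(1 + 57915)/298))) = 1216/(77*(((5/298)*57916))) = 1216/(77*(144790/149)) = (1216/77)*(149/144790) = 90592/5574415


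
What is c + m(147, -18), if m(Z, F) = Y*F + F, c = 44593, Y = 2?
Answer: 44539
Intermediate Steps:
m(Z, F) = 3*F (m(Z, F) = 2*F + F = 3*F)
c + m(147, -18) = 44593 + 3*(-18) = 44593 - 54 = 44539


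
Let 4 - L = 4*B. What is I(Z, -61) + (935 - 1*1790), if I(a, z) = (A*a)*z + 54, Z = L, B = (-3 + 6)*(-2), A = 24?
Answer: -41793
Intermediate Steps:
B = -6 (B = 3*(-2) = -6)
L = 28 (L = 4 - 4*(-6) = 4 - 1*(-24) = 4 + 24 = 28)
Z = 28
I(a, z) = 54 + 24*a*z (I(a, z) = (24*a)*z + 54 = 24*a*z + 54 = 54 + 24*a*z)
I(Z, -61) + (935 - 1*1790) = (54 + 24*28*(-61)) + (935 - 1*1790) = (54 - 40992) + (935 - 1790) = -40938 - 855 = -41793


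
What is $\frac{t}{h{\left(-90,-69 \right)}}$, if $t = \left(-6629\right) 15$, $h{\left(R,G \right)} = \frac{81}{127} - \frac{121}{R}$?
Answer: $- \frac{1136542050}{22657} \approx -50163.0$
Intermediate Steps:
$h{\left(R,G \right)} = \frac{81}{127} - \frac{121}{R}$ ($h{\left(R,G \right)} = 81 \cdot \frac{1}{127} - \frac{121}{R} = \frac{81}{127} - \frac{121}{R}$)
$t = -99435$
$\frac{t}{h{\left(-90,-69 \right)}} = - \frac{99435}{\frac{81}{127} - \frac{121}{-90}} = - \frac{99435}{\frac{81}{127} - - \frac{121}{90}} = - \frac{99435}{\frac{81}{127} + \frac{121}{90}} = - \frac{99435}{\frac{22657}{11430}} = \left(-99435\right) \frac{11430}{22657} = - \frac{1136542050}{22657}$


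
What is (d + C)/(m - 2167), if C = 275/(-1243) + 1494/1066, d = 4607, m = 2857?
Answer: 92515363/13852670 ≈ 6.6785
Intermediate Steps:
C = 71086/60229 (C = 275*(-1/1243) + 1494*(1/1066) = -25/113 + 747/533 = 71086/60229 ≈ 1.1803)
(d + C)/(m - 2167) = (4607 + 71086/60229)/(2857 - 2167) = (277546089/60229)/690 = (277546089/60229)*(1/690) = 92515363/13852670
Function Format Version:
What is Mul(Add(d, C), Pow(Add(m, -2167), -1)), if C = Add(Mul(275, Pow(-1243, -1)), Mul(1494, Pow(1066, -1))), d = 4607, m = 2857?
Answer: Rational(92515363, 13852670) ≈ 6.6785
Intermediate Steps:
C = Rational(71086, 60229) (C = Add(Mul(275, Rational(-1, 1243)), Mul(1494, Rational(1, 1066))) = Add(Rational(-25, 113), Rational(747, 533)) = Rational(71086, 60229) ≈ 1.1803)
Mul(Add(d, C), Pow(Add(m, -2167), -1)) = Mul(Add(4607, Rational(71086, 60229)), Pow(Add(2857, -2167), -1)) = Mul(Rational(277546089, 60229), Pow(690, -1)) = Mul(Rational(277546089, 60229), Rational(1, 690)) = Rational(92515363, 13852670)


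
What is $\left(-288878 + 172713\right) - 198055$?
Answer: $-314220$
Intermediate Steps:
$\left(-288878 + 172713\right) - 198055 = -116165 - 198055 = -314220$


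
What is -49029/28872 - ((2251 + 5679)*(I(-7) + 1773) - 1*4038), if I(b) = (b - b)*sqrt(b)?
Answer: -135273535991/9624 ≈ -1.4056e+7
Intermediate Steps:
I(b) = 0 (I(b) = 0*sqrt(b) = 0)
-49029/28872 - ((2251 + 5679)*(I(-7) + 1773) - 1*4038) = -49029/28872 - ((2251 + 5679)*(0 + 1773) - 1*4038) = -49029*1/28872 - (7930*1773 - 4038) = -16343/9624 - (14059890 - 4038) = -16343/9624 - 1*14055852 = -16343/9624 - 14055852 = -135273535991/9624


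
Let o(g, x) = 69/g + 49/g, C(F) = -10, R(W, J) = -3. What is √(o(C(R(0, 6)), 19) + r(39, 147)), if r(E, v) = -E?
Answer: I*√1270/5 ≈ 7.1274*I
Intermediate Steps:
o(g, x) = 118/g
√(o(C(R(0, 6)), 19) + r(39, 147)) = √(118/(-10) - 1*39) = √(118*(-⅒) - 39) = √(-59/5 - 39) = √(-254/5) = I*√1270/5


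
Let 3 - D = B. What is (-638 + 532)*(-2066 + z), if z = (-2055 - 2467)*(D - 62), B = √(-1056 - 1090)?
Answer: -28061592 - 479332*I*√2146 ≈ -2.8062e+7 - 2.2205e+7*I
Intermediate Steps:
B = I*√2146 (B = √(-2146) = I*√2146 ≈ 46.325*I)
D = 3 - I*√2146 ≈ 3.0 - 46.325*I
z = 266798 + 4522*I*√2146 (z = (-2055 - 2467)*((3 - I*√2146) - 62) = -4522*(-59 - I*√2146) = 266798 + 4522*I*√2146 ≈ 2.668e+5 + 2.0948e+5*I)
(-638 + 532)*(-2066 + z) = (-638 + 532)*(-2066 + (266798 + 4522*I*√2146)) = -106*(264732 + 4522*I*√2146) = -28061592 - 479332*I*√2146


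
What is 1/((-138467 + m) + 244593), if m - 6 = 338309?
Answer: 1/444441 ≈ 2.2500e-6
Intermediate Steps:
m = 338315 (m = 6 + 338309 = 338315)
1/((-138467 + m) + 244593) = 1/((-138467 + 338315) + 244593) = 1/(199848 + 244593) = 1/444441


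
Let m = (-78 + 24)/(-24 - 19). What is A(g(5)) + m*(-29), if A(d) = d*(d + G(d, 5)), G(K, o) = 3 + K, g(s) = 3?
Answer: -405/43 ≈ -9.4186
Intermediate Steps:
m = 54/43 (m = -54/(-43) = -54*(-1/43) = 54/43 ≈ 1.2558)
A(d) = d*(3 + 2*d) (A(d) = d*(d + (3 + d)) = d*(3 + 2*d))
A(g(5)) + m*(-29) = 3*(3 + 2*3) + (54/43)*(-29) = 3*(3 + 6) - 1566/43 = 3*9 - 1566/43 = 27 - 1566/43 = -405/43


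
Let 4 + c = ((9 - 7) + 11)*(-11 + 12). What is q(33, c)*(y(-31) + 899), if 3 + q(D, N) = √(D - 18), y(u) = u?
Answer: -2604 + 868*√15 ≈ 757.75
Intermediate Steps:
c = 9 (c = -4 + ((9 - 7) + 11)*(-11 + 12) = -4 + (2 + 11)*1 = -4 + 13*1 = -4 + 13 = 9)
q(D, N) = -3 + √(-18 + D) (q(D, N) = -3 + √(D - 18) = -3 + √(-18 + D))
q(33, c)*(y(-31) + 899) = (-3 + √(-18 + 33))*(-31 + 899) = (-3 + √15)*868 = -2604 + 868*√15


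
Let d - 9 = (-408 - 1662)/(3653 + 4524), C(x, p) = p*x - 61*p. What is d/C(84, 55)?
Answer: 71523/10343905 ≈ 0.0069145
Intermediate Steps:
C(x, p) = -61*p + p*x
d = 71523/8177 (d = 9 + (-408 - 1662)/(3653 + 4524) = 9 - 2070/8177 = 71523/8177 ≈ 8.7469)
d/C(84, 55) = 71523/(8177*((55*(-61 + 84)))) = 71523/(8177*((55*23))) = (71523/8177)/1265 = (71523/8177)*(1/1265) = 71523/10343905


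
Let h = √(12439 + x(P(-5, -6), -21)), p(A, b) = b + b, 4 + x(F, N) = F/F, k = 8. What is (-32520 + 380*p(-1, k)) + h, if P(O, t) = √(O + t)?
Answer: -26440 + 2*√3109 ≈ -26328.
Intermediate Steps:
x(F, N) = -3 (x(F, N) = -4 + F/F = -4 + 1 = -3)
p(A, b) = 2*b
h = 2*√3109 (h = √(12439 - 3) = √12436 = 2*√3109 ≈ 111.52)
(-32520 + 380*p(-1, k)) + h = (-32520 + 380*(2*8)) + 2*√3109 = (-32520 + 380*16) + 2*√3109 = (-32520 + 6080) + 2*√3109 = -26440 + 2*√3109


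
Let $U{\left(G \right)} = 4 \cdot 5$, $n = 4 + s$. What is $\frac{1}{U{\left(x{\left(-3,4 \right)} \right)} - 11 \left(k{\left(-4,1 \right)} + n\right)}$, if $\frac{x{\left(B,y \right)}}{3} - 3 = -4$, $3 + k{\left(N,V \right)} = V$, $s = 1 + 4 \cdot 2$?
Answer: $- \frac{1}{101} \approx -0.009901$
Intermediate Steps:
$s = 9$ ($s = 1 + 8 = 9$)
$k{\left(N,V \right)} = -3 + V$
$n = 13$ ($n = 4 + 9 = 13$)
$x{\left(B,y \right)} = -3$ ($x{\left(B,y \right)} = 9 + 3 \left(-4\right) = 9 - 12 = -3$)
$U{\left(G \right)} = 20$
$\frac{1}{U{\left(x{\left(-3,4 \right)} \right)} - 11 \left(k{\left(-4,1 \right)} + n\right)} = \frac{1}{20 - 11 \left(\left(-3 + 1\right) + 13\right)} = \frac{1}{20 - 11 \left(-2 + 13\right)} = \frac{1}{20 - 121} = \frac{1}{-101} = - \frac{1}{101}$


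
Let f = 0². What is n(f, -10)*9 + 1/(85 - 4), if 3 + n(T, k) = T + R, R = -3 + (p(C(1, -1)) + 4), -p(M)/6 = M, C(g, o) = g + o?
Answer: -1457/81 ≈ -17.988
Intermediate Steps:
p(M) = -6*M
f = 0
R = 1 (R = -3 + (-6*(1 - 1) + 4) = -3 + (-6*0 + 4) = -3 + (0 + 4) = -3 + 4 = 1)
n(T, k) = -2 + T (n(T, k) = -3 + (T + 1) = -3 + (1 + T) = -2 + T)
n(f, -10)*9 + 1/(85 - 4) = (-2 + 0)*9 + 1/(85 - 4) = -2*9 + 1/81 = -18 + 1/81 = -1457/81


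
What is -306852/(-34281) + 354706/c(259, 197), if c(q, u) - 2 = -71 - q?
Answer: -154602935/144156 ≈ -1072.5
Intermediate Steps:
c(q, u) = -69 - q (c(q, u) = 2 + (-71 - q) = -69 - q)
-306852/(-34281) + 354706/c(259, 197) = -306852/(-34281) + 354706/(-69 - 1*259) = -306852*(-1/34281) + 354706/(-69 - 259) = 7868/879 + 354706/(-328) = 7868/879 + 354706*(-1/328) = 7868/879 - 177353/164 = -154602935/144156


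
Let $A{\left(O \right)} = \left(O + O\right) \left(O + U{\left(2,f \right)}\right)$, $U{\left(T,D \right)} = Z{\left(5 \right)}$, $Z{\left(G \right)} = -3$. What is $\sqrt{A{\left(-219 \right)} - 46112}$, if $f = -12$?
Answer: $2 \sqrt{12781} \approx 226.11$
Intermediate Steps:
$U{\left(T,D \right)} = -3$
$A{\left(O \right)} = 2 O \left(-3 + O\right)$ ($A{\left(O \right)} = \left(O + O\right) \left(O - 3\right) = 2 O \left(-3 + O\right)$)
$\sqrt{A{\left(-219 \right)} - 46112} = \sqrt{2 \left(-219\right) \left(-3 - 219\right) - 46112} = \sqrt{2 \left(-219\right) \left(-222\right) - 46112} = \sqrt{97236 - 46112} = \sqrt{51124} = 2 \sqrt{12781}$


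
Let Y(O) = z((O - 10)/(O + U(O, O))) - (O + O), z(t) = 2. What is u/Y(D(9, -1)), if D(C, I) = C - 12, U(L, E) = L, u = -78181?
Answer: -78181/8 ≈ -9772.6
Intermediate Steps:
D(C, I) = -12 + C
Y(O) = 2 - 2*O (Y(O) = 2 - (O + O) = 2 - 2*O)
u/Y(D(9, -1)) = -78181/(2 - 2*(-12 + 9)) = -78181/(2 - 2*(-3)) = -78181/(2 + 6) = -78181/8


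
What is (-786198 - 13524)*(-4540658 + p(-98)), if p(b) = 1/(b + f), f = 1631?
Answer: 265082279048466/73 ≈ 3.6313e+12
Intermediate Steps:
p(b) = 1/(1631 + b) (p(b) = 1/(b + 1631) = 1/(1631 + b))
(-786198 - 13524)*(-4540658 + p(-98)) = (-786198 - 13524)*(-4540658 + 1/(1631 - 98)) = -799722*(-4540658 + 1/1533) = -799722*(-6960828713/1533) = 265082279048466/73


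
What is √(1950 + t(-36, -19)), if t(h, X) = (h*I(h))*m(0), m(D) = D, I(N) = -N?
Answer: 5*√78 ≈ 44.159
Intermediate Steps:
t(h, X) = 0 (t(h, X) = (h*(-h))*0 = -h²*0 = 0)
√(1950 + t(-36, -19)) = √(1950 + 0) = √1950 = 5*√78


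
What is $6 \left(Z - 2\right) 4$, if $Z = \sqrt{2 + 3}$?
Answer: $-48 + 24 \sqrt{5} \approx 5.6656$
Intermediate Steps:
$Z = \sqrt{5} \approx 2.2361$
$6 \left(Z - 2\right) 4 = 6 \left(\sqrt{5} - 2\right) 4 = 6 \left(-2 + \sqrt{5}\right) 4 = \left(-12 + 6 \sqrt{5}\right) 4 = -48 + 24 \sqrt{5}$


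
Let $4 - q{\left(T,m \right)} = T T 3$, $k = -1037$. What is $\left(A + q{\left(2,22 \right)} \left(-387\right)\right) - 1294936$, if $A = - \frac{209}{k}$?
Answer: $- \frac{1339637871}{1037} \approx -1.2918 \cdot 10^{6}$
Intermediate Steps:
$q{\left(T,m \right)} = 4 - 3 T^{2}$ ($q{\left(T,m \right)} = 4 - T T 3 = 4 - T^{2} \cdot 3 = 4 - 3 T^{2}$)
$A = \frac{209}{1037}$ ($A = - \frac{209}{-1037} = \left(-209\right) \left(- \frac{1}{1037}\right) = \frac{209}{1037} \approx 0.20154$)
$\left(A + q{\left(2,22 \right)} \left(-387\right)\right) - 1294936 = \left(\frac{209}{1037} + \left(4 - 3 \cdot 2^{2}\right) \left(-387\right)\right) - 1294936 = \left(\frac{209}{1037} + \left(4 - 12\right) \left(-387\right)\right) - 1294936 = \left(\frac{209}{1037} - -3096\right) - 1294936 = \left(\frac{209}{1037} + 3096\right) - 1294936 = \frac{3210761}{1037} - 1294936 = - \frac{1339637871}{1037}$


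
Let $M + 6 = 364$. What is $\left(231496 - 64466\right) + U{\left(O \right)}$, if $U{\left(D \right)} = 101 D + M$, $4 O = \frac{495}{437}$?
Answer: $\frac{292644219}{1748} \approx 1.6742 \cdot 10^{5}$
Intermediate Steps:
$M = 358$ ($M = -6 + 364 = 358$)
$O = \frac{495}{1748}$ ($O = \frac{495 \cdot \frac{1}{437}}{4} = \frac{1}{4} \cdot \frac{495}{437} = \frac{495}{1748} \approx 0.28318$)
$U{\left(D \right)} = 358 + 101 D$ ($U{\left(D \right)} = 101 D + 358 = 358 + 101 D$)
$\left(231496 - 64466\right) + U{\left(O \right)} = \left(231496 - 64466\right) + \left(358 + 101 \cdot \frac{495}{1748}\right) = 167030 + \left(358 + \frac{49995}{1748}\right) = 167030 + \frac{675779}{1748} = \frac{292644219}{1748}$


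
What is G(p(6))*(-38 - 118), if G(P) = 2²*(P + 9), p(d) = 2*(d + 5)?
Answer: -19344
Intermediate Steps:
p(d) = 10 + 2*d (p(d) = 2*(5 + d) = 10 + 2*d)
G(P) = 36 + 4*P (G(P) = 4*(9 + P) = 36 + 4*P)
G(p(6))*(-38 - 118) = (36 + 4*(10 + 2*6))*(-38 - 118) = (36 + 4*(10 + 12))*(-156) = (36 + 4*22)*(-156) = (36 + 88)*(-156) = 124*(-156) = -19344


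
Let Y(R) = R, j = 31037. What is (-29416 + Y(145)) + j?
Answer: 1766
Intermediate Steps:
(-29416 + Y(145)) + j = (-29416 + 145) + 31037 = -29271 + 31037 = 1766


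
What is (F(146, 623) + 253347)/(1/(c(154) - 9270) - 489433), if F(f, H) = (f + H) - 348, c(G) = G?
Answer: -2313349088/4461671229 ≈ -0.51849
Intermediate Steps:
F(f, H) = -348 + H + f (F(f, H) = (H + f) - 348 = -348 + H + f)
(F(146, 623) + 253347)/(1/(c(154) - 9270) - 489433) = ((-348 + 623 + 146) + 253347)/(1/(154 - 9270) - 489433) = (421 + 253347)/(1/(-9116) - 489433) = 253768/(-1/9116 - 489433) = 253768/(-4461671229/9116) = 253768*(-9116/4461671229) = -2313349088/4461671229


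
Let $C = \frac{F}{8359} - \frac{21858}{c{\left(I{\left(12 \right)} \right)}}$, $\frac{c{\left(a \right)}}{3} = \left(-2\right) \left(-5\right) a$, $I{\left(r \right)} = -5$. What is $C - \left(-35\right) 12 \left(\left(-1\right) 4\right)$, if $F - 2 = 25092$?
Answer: $- \frac{319998813}{208975} \approx -1531.3$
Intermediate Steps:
$F = 25094$ ($F = 2 + 25092 = 25094$)
$c{\left(a \right)} = 30 a$ ($c{\left(a \right)} = 3 \left(-2\right) \left(-5\right) a = 3 \cdot 10 a = 30 a$)
$C = \frac{31079187}{208975}$ ($C = \frac{25094}{8359} - \frac{21858}{30 \left(-5\right)} = 25094 \cdot \frac{1}{8359} - \frac{21858}{-150} = \frac{25094}{8359} - - \frac{3643}{25} = \frac{25094}{8359} + \frac{3643}{25} = \frac{31079187}{208975} \approx 148.72$)
$C - \left(-35\right) 12 \left(\left(-1\right) 4\right) = \frac{31079187}{208975} - \left(-35\right) 12 \left(\left(-1\right) 4\right) = \frac{31079187}{208975} - \left(-420\right) \left(-4\right) = \frac{31079187}{208975} - 1680 = - \frac{319998813}{208975}$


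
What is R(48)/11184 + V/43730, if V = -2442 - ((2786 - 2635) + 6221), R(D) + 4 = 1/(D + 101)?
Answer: -7356904987/36436185840 ≈ -0.20191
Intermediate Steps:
R(D) = -4 + 1/(101 + D) (R(D) = -4 + 1/(D + 101) = -4 + 1/(101 + D))
V = -8814 (V = -2442 - (151 + 6221) = -2442 - 1*6372 = -2442 - 6372 = -8814)
R(48)/11184 + V/43730 = ((-403 - 4*48)/(101 + 48))/11184 - 8814/43730 = ((-403 - 192)/149)*(1/11184) - 8814*1/43730 = ((1/149)*(-595))*(1/11184) - 4407/21865 = -595/149*1/11184 - 4407/21865 = -595/1666416 - 4407/21865 = -7356904987/36436185840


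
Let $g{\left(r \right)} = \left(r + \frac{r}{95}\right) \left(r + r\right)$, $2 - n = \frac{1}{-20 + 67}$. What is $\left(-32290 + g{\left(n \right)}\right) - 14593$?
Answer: $- \frac{9836971357}{209855} \approx -46875.0$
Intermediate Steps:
$n = \frac{93}{47}$ ($n = 2 - \frac{1}{-20 + 67} = 2 - \frac{1}{47} = \frac{93}{47} \approx 1.9787$)
$g{\left(r \right)} = \frac{192 r^{2}}{95}$ ($g{\left(r \right)} = \left(r + r \frac{1}{95}\right) 2 r = \left(r + \frac{r}{95}\right) 2 r = \frac{96 r}{95} \cdot 2 r = \frac{192 r^{2}}{95}$)
$\left(-32290 + g{\left(n \right)}\right) - 14593 = \left(-32290 + \frac{192 \left(\frac{93}{47}\right)^{2}}{95}\right) - 14593 = \left(-32290 + \frac{192}{95} \cdot \frac{8649}{2209}\right) - 14593 = \left(-32290 + \frac{1660608}{209855}\right) - 14593 = - \frac{6774557342}{209855} - 14593 = - \frac{9836971357}{209855}$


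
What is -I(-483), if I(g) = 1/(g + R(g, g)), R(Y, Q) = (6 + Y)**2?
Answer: -1/227046 ≈ -4.4044e-6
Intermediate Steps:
I(g) = 1/(g + (6 + g)**2)
-I(-483) = -1/(-483 + (6 - 483)**2) = -1/(-483 + (-477)**2) = -1/(-483 + 227529) = -1/227046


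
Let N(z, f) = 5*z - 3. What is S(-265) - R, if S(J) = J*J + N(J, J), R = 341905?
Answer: -273008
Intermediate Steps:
N(z, f) = -3 + 5*z
S(J) = -3 + J² + 5*J (S(J) = J*J + (-3 + 5*J) = J² + (-3 + 5*J) = -3 + J² + 5*J)
S(-265) - R = (-3 + (-265)² + 5*(-265)) - 1*341905 = (-3 + 70225 - 1325) - 341905 = 68897 - 341905 = -273008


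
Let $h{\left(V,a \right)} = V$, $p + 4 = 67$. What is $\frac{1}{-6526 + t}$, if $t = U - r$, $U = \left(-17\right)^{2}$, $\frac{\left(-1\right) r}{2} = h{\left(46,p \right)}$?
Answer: $- \frac{1}{6145} \approx -0.00016273$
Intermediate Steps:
$p = 63$ ($p = -4 + 67 = 63$)
$r = -92$ ($r = \left(-2\right) 46 = -92$)
$U = 289$
$t = 381$ ($t = 289 - -92 = 289 + 92 = 381$)
$\frac{1}{-6526 + t} = \frac{1}{-6526 + 381} = \frac{1}{-6145} = - \frac{1}{6145}$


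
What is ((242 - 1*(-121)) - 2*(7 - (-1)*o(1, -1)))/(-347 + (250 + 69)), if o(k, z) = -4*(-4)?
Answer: -317/28 ≈ -11.321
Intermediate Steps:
o(k, z) = 16
((242 - 1*(-121)) - 2*(7 - (-1)*o(1, -1)))/(-347 + (250 + 69)) = ((242 - 1*(-121)) - 2*(7 - (-1)*16))/(-347 + (250 + 69)) = ((242 + 121) - 2*(7 - 1*(-16)))/(-347 + 319) = (363 - 2*(7 + 16))/(-28) = (363 - 2*23)*(-1/28) = (363 - 46)*(-1/28) = 317*(-1/28) = -317/28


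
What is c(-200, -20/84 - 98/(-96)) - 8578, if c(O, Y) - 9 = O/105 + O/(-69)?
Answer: -1379449/161 ≈ -8568.0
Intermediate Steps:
c(O, Y) = 9 - 4*O/805 (c(O, Y) = 9 + (O/105 + O/(-69)) = 9 + (O*(1/105) + O*(-1/69)) = 9 + (O/105 - O/69) = 9 - 4*O/805)
c(-200, -20/84 - 98/(-96)) - 8578 = (9 - 4/805*(-200)) - 8578 = (9 + 160/161) - 8578 = 1609/161 - 8578 = -1379449/161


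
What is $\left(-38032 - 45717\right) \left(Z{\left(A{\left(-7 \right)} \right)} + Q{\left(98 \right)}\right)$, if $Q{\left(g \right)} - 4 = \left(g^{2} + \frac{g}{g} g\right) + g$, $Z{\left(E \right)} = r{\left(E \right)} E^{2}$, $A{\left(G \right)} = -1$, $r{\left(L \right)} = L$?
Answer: $-820991447$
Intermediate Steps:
$Z{\left(E \right)} = E^{3}$ ($Z{\left(E \right)} = E E^{2} = E^{3}$)
$Q{\left(g \right)} = 4 + g^{2} + 2 g$ ($Q{\left(g \right)} = 4 + \left(\left(g^{2} + \frac{g}{g} g\right) + g\right) = 4 + \left(\left(g^{2} + 1 g\right) + g\right) = 4 + \left(\left(g^{2} + g\right) + g\right) = 4 + \left(\left(g + g^{2}\right) + g\right) = 4 + \left(g^{2} + 2 g\right) = 4 + g^{2} + 2 g$)
$\left(-38032 - 45717\right) \left(Z{\left(A{\left(-7 \right)} \right)} + Q{\left(98 \right)}\right) = \left(-38032 - 45717\right) \left(\left(-1\right)^{3} + \left(4 + 98^{2} + 2 \cdot 98\right)\right) = - 83749 \left(-1 + \left(4 + 9604 + 196\right)\right) = - 83749 \left(-1 + 9804\right) = \left(-83749\right) 9803 = -820991447$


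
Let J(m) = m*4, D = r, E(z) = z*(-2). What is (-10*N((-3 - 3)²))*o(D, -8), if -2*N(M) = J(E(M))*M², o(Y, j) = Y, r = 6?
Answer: -11197440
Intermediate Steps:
E(z) = -2*z
D = 6
J(m) = 4*m
N(M) = 4*M³ (N(M) = -4*(-2*M)*M²/2 = -(-8*M)*M²/2 = -(-4)*M³ = 4*M³)
(-10*N((-3 - 3)²))*o(D, -8) = -40*((-3 - 3)²)³*6 = -40*((-6)²)³*6 = -40*36³*6 = -40*46656*6 = -10*186624*6 = -1866240*6 = -11197440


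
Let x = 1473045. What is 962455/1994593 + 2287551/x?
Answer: 16752024474/8230042705 ≈ 2.0355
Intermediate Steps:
962455/1994593 + 2287551/x = 962455/1994593 + 2287551/1473045 = 962455*(1/1994593) + 2287551*(1/1473045) = 56615/117329 + 108931/70145 = 16752024474/8230042705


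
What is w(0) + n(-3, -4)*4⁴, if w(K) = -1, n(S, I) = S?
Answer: -769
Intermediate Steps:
w(0) + n(-3, -4)*4⁴ = -1 - 3*4⁴ = -1 - 3*256 = -1 - 768 = -769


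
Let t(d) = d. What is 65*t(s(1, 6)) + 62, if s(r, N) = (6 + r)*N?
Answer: 2792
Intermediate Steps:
s(r, N) = N*(6 + r)
65*t(s(1, 6)) + 62 = 65*(6*(6 + 1)) + 62 = 65*(6*7) + 62 = 65*42 + 62 = 2730 + 62 = 2792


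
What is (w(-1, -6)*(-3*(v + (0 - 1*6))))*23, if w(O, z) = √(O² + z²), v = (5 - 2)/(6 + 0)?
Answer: 759*√37/2 ≈ 2308.4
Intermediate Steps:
v = ½ (v = 3/6 = 3*(⅙) = ½ ≈ 0.50000)
(w(-1, -6)*(-3*(v + (0 - 1*6))))*23 = (√((-1)² + (-6)²)*(-3*(½ + (0 - 1*6))))*23 = (√(1 + 36)*(-3*(½ + (0 - 6))))*23 = (√37*(-3*(½ - 6)))*23 = (√37*(-3*(-11/2)))*23 = (√37*(33/2))*23 = (33*√37/2)*23 = 759*√37/2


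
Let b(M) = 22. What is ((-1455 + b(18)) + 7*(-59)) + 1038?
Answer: -808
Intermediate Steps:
((-1455 + b(18)) + 7*(-59)) + 1038 = ((-1455 + 22) + 7*(-59)) + 1038 = (-1433 - 413) + 1038 = -1846 + 1038 = -808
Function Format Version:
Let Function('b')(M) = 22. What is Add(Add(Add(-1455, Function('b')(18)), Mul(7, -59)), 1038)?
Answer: -808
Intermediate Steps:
Add(Add(Add(-1455, Function('b')(18)), Mul(7, -59)), 1038) = Add(Add(Add(-1455, 22), Mul(7, -59)), 1038) = Add(Add(-1433, -413), 1038) = Add(-1846, 1038) = -808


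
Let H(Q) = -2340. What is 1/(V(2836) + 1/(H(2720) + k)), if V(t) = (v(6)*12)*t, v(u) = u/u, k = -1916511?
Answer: 1918851/65302337231 ≈ 2.9384e-5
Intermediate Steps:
v(u) = 1
V(t) = 12*t (V(t) = (1*12)*t = 12*t)
1/(V(2836) + 1/(H(2720) + k)) = 1/(12*2836 + 1/(-2340 - 1916511)) = 1/(34032 + 1/(-1918851)) = 1/(34032 - 1/1918851) = 1/(65302337231/1918851) = 1918851/65302337231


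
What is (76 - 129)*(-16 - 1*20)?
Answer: 1908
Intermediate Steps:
(76 - 129)*(-16 - 1*20) = -53*(-16 - 20) = -53*(-36) = 1908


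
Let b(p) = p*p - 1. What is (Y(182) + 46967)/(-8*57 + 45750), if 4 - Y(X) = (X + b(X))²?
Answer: -554588027/22647 ≈ -24488.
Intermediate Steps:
b(p) = -1 + p² (b(p) = p² - 1 = -1 + p²)
Y(X) = 4 - (-1 + X + X²)² (Y(X) = 4 - (X + (-1 + X²))² = 4 - (-1 + X + X²)²)
(Y(182) + 46967)/(-8*57 + 45750) = ((4 - (-1 + 182 + 182²)²) + 46967)/(-8*57 + 45750) = ((4 - (-1 + 182 + 33124)²) + 46967)/(-456 + 45750) = ((4 - 1*33305²) + 46967)/45294 = ((4 - 1*1109223025) + 46967)*(1/45294) = ((4 - 1109223025) + 46967)*(1/45294) = (-1109223021 + 46967)*(1/45294) = -1109176054*1/45294 = -554588027/22647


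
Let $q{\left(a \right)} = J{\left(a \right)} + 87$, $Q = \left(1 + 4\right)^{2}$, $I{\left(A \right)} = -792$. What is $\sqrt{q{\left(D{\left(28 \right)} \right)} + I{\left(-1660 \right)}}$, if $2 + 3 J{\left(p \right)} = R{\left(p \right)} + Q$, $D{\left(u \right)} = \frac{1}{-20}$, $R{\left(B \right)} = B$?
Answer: $\frac{i \sqrt{69735}}{10} \approx 26.407 i$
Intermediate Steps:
$D{\left(u \right)} = - \frac{1}{20}$
$Q = 25$ ($Q = 5^{2} = 25$)
$J{\left(p \right)} = \frac{23}{3} + \frac{p}{3}$ ($J{\left(p \right)} = - \frac{2}{3} + \frac{p + 25}{3} = - \frac{2}{3} + \frac{25 + p}{3} = - \frac{2}{3} + \left(\frac{25}{3} + \frac{p}{3}\right) = \frac{23}{3} + \frac{p}{3}$)
$q{\left(a \right)} = \frac{284}{3} + \frac{a}{3}$ ($q{\left(a \right)} = \left(\frac{23}{3} + \frac{a}{3}\right) + 87 = \frac{284}{3} + \frac{a}{3}$)
$\sqrt{q{\left(D{\left(28 \right)} \right)} + I{\left(-1660 \right)}} = \sqrt{\left(\frac{284}{3} + \frac{1}{3} \left(- \frac{1}{20}\right)\right) - 792} = \sqrt{\left(\frac{284}{3} - \frac{1}{60}\right) - 792} = \sqrt{\frac{1893}{20} - 792} = \sqrt{- \frac{13947}{20}} = \frac{i \sqrt{69735}}{10}$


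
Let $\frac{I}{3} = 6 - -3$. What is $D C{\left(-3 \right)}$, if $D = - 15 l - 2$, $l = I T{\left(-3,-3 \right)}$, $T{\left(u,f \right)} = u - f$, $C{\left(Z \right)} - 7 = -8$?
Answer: $2$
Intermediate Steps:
$C{\left(Z \right)} = -1$ ($C{\left(Z \right)} = 7 - 8 = -1$)
$I = 27$ ($I = 3 \left(6 - -3\right) = 3 \left(6 + 3\right) = 3 \cdot 9 = 27$)
$l = 0$ ($l = 27 \left(-3 - -3\right) = 27 \left(-3 + 3\right) = 27 \cdot 0 = 0$)
$D = -2$ ($D = \left(-15\right) 0 - 2 = 0 - 2 = -2$)
$D C{\left(-3 \right)} = \left(-2\right) \left(-1\right) = 2$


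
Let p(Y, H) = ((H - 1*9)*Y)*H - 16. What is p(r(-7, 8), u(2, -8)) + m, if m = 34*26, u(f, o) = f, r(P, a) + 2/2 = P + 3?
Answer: 938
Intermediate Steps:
r(P, a) = 2 + P (r(P, a) = -1 + (P + 3) = -1 + (3 + P) = 2 + P)
m = 884
p(Y, H) = -16 + H*Y*(-9 + H) (p(Y, H) = ((H - 9)*Y)*H - 16 = ((-9 + H)*Y)*H - 16 = (Y*(-9 + H))*H - 16 = H*Y*(-9 + H) - 16 = -16 + H*Y*(-9 + H))
p(r(-7, 8), u(2, -8)) + m = (-16 + (2 - 7)*2**2 - 9*2*(2 - 7)) + 884 = (-16 - 5*4 - 9*2*(-5)) + 884 = (-16 - 20 + 90) + 884 = 54 + 884 = 938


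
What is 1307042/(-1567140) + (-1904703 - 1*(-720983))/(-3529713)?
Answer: -153246009897/307308579490 ≈ -0.49867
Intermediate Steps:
1307042/(-1567140) + (-1904703 - 1*(-720983))/(-3529713) = 1307042*(-1/1567140) + (-1904703 + 720983)*(-1/3529713) = -653521/783570 - 1183720*(-1/3529713) = -653521/783570 + 1183720/3529713 = -153246009897/307308579490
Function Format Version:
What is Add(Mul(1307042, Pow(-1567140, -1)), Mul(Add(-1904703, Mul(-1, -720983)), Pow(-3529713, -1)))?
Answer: Rational(-153246009897, 307308579490) ≈ -0.49867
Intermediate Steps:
Add(Mul(1307042, Pow(-1567140, -1)), Mul(Add(-1904703, Mul(-1, -720983)), Pow(-3529713, -1))) = Add(Mul(1307042, Rational(-1, 1567140)), Mul(Add(-1904703, 720983), Rational(-1, 3529713))) = Add(Rational(-653521, 783570), Mul(-1183720, Rational(-1, 3529713))) = Add(Rational(-653521, 783570), Rational(1183720, 3529713)) = Rational(-153246009897, 307308579490)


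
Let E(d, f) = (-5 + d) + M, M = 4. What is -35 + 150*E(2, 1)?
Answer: 115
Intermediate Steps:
E(d, f) = -1 + d (E(d, f) = (-5 + d) + 4 = -1 + d)
-35 + 150*E(2, 1) = -35 + 150*(-1 + 2) = -35 + 150*1 = -35 + 150 = 115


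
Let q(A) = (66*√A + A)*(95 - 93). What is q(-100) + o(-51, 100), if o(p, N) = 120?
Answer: -80 + 1320*I ≈ -80.0 + 1320.0*I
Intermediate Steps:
q(A) = 2*A + 132*√A (q(A) = (A + 66*√A)*2 = 2*A + 132*√A)
q(-100) + o(-51, 100) = (2*(-100) + 132*√(-100)) + 120 = (-200 + 132*(10*I)) + 120 = (-200 + 1320*I) + 120 = -80 + 1320*I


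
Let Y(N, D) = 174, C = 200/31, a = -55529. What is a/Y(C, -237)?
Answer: -55529/174 ≈ -319.13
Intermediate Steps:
C = 200/31 (C = 200*(1/31) = 200/31 ≈ 6.4516)
a/Y(C, -237) = -55529/174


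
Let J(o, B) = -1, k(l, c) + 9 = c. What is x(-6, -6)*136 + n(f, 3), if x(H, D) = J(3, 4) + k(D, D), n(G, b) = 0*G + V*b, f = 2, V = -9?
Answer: -2203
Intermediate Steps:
k(l, c) = -9 + c
n(G, b) = -9*b (n(G, b) = 0*G - 9*b = 0 - 9*b = -9*b)
x(H, D) = -10 + D (x(H, D) = -1 + (-9 + D) = -10 + D)
x(-6, -6)*136 + n(f, 3) = (-10 - 6)*136 - 9*3 = -16*136 - 27 = -2176 - 27 = -2203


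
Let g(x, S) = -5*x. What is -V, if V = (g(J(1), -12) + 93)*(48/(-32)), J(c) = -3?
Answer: 162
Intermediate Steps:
V = -162 (V = (-5*(-3) + 93)*(48/(-32)) = (15 + 93)*(48*(-1/32)) = 108*(-3/2) = -162)
-V = -1*(-162) = 162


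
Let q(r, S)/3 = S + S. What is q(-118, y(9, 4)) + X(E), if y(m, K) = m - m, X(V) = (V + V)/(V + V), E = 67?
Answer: 1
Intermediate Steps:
X(V) = 1 (X(V) = (2*V)/((2*V)) = (2*V)*(1/(2*V)) = 1)
y(m, K) = 0
q(r, S) = 6*S (q(r, S) = 3*(S + S) = 3*(2*S) = 6*S)
q(-118, y(9, 4)) + X(E) = 6*0 + 1 = 0 + 1 = 1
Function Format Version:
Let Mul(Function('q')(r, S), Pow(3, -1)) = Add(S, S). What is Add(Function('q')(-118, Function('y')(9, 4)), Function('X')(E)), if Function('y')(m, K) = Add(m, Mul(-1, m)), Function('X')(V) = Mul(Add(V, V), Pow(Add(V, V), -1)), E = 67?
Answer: 1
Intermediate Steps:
Function('X')(V) = 1 (Function('X')(V) = Mul(Mul(2, V), Pow(Mul(2, V), -1)) = Mul(Mul(2, V), Mul(Rational(1, 2), Pow(V, -1))) = 1)
Function('y')(m, K) = 0
Function('q')(r, S) = Mul(6, S) (Function('q')(r, S) = Mul(3, Add(S, S)) = Mul(3, Mul(2, S)) = Mul(6, S))
Add(Function('q')(-118, Function('y')(9, 4)), Function('X')(E)) = Add(Mul(6, 0), 1) = Add(0, 1) = 1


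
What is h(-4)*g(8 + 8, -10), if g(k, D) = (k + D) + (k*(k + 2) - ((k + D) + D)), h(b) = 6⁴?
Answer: 386208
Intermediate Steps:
h(b) = 1296
g(k, D) = -D + k*(2 + k) (g(k, D) = (D + k) + (k*(2 + k) - ((D + k) + D)) = (D + k) + (k*(2 + k) - (k + 2*D)) = (D + k) + (k*(2 + k) + (-k - 2*D)) = (D + k) + (-k - 2*D + k*(2 + k)) = -D + k*(2 + k))
h(-4)*g(8 + 8, -10) = 1296*((8 + 8)² - 1*(-10) + 2*(8 + 8)) = 1296*(16² + 10 + 2*16) = 1296*(256 + 10 + 32) = 1296*298 = 386208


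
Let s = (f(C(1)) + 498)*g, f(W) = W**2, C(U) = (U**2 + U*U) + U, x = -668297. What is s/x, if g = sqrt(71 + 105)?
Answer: -2028*sqrt(11)/668297 ≈ -0.010065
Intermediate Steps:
C(U) = U + 2*U**2 (C(U) = (U**2 + U**2) + U = 2*U**2 + U = U + 2*U**2)
g = 4*sqrt(11) (g = sqrt(176) = 4*sqrt(11) ≈ 13.266)
s = 2028*sqrt(11) (s = ((1*(1 + 2*1))**2 + 498)*(4*sqrt(11)) = ((1*(1 + 2))**2 + 498)*(4*sqrt(11)) = ((1*3)**2 + 498)*(4*sqrt(11)) = (3**2 + 498)*(4*sqrt(11)) = (9 + 498)*(4*sqrt(11)) = 507*(4*sqrt(11)) = 2028*sqrt(11) ≈ 6726.1)
s/x = (2028*sqrt(11))/(-668297) = (2028*sqrt(11))*(-1/668297) = -2028*sqrt(11)/668297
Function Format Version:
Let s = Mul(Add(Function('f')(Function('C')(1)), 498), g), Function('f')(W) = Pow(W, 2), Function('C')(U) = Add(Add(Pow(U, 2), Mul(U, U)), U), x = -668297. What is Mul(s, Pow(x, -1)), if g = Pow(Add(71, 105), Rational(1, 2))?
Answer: Mul(Rational(-2028, 668297), Pow(11, Rational(1, 2))) ≈ -0.010065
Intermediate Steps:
Function('C')(U) = Add(U, Mul(2, Pow(U, 2))) (Function('C')(U) = Add(Add(Pow(U, 2), Pow(U, 2)), U) = Add(Mul(2, Pow(U, 2)), U) = Add(U, Mul(2, Pow(U, 2))))
g = Mul(4, Pow(11, Rational(1, 2))) (g = Pow(176, Rational(1, 2)) = Mul(4, Pow(11, Rational(1, 2))) ≈ 13.266)
s = Mul(2028, Pow(11, Rational(1, 2))) (s = Mul(Add(Pow(Mul(1, Add(1, Mul(2, 1))), 2), 498), Mul(4, Pow(11, Rational(1, 2)))) = Mul(Add(Pow(Mul(1, Add(1, 2)), 2), 498), Mul(4, Pow(11, Rational(1, 2)))) = Mul(Add(Pow(Mul(1, 3), 2), 498), Mul(4, Pow(11, Rational(1, 2)))) = Mul(Add(Pow(3, 2), 498), Mul(4, Pow(11, Rational(1, 2)))) = Mul(Add(9, 498), Mul(4, Pow(11, Rational(1, 2)))) = Mul(507, Mul(4, Pow(11, Rational(1, 2)))) = Mul(2028, Pow(11, Rational(1, 2))) ≈ 6726.1)
Mul(s, Pow(x, -1)) = Mul(Mul(2028, Pow(11, Rational(1, 2))), Pow(-668297, -1)) = Mul(Mul(2028, Pow(11, Rational(1, 2))), Rational(-1, 668297)) = Mul(Rational(-2028, 668297), Pow(11, Rational(1, 2)))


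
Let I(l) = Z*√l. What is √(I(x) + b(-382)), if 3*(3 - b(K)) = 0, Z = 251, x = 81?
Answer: √2262 ≈ 47.560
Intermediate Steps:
b(K) = 3 (b(K) = 3 - ⅓*0 = 3 + 0 = 3)
I(l) = 251*√l
√(I(x) + b(-382)) = √(251*√81 + 3) = √(251*9 + 3) = √(2259 + 3) = √2262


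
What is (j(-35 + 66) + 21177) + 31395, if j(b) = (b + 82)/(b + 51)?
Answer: 4311017/82 ≈ 52573.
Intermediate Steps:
j(b) = (82 + b)/(51 + b)
(j(-35 + 66) + 21177) + 31395 = ((82 + (-35 + 66))/(51 + (-35 + 66)) + 21177) + 31395 = ((82 + 31)/(51 + 31) + 21177) + 31395 = (113/82 + 21177) + 31395 = 1736627/82 + 31395 = 4311017/82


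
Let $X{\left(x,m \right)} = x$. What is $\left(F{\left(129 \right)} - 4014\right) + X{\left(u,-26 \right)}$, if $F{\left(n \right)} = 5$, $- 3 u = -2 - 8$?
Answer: $- \frac{12017}{3} \approx -4005.7$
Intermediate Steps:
$u = \frac{10}{3}$ ($u = - \frac{-2 - 8}{3} = \left(- \frac{1}{3}\right) \left(-10\right) = \frac{10}{3} \approx 3.3333$)
$\left(F{\left(129 \right)} - 4014\right) + X{\left(u,-26 \right)} = \left(5 - 4014\right) + \frac{10}{3} = -4009 + \frac{10}{3} = - \frac{12017}{3}$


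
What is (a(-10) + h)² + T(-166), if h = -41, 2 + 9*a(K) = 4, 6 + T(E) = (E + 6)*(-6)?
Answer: 211963/81 ≈ 2616.8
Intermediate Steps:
T(E) = -42 - 6*E (T(E) = -6 + (E + 6)*(-6) = -6 + (6 + E)*(-6) = -6 + (-36 - 6*E) = -42 - 6*E)
a(K) = 2/9 (a(K) = -2/9 + (⅑)*4 = -2/9 + 4/9 = 2/9)
(a(-10) + h)² + T(-166) = (2/9 - 41)² + (-42 - 6*(-166)) = (-367/9)² + (-42 + 996) = 134689/81 + 954 = 211963/81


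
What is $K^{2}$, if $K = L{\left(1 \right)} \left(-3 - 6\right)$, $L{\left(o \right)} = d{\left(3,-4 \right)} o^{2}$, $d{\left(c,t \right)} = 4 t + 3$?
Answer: $13689$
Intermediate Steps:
$d{\left(c,t \right)} = 3 + 4 t$
$L{\left(o \right)} = - 13 o^{2}$ ($L{\left(o \right)} = \left(3 + 4 \left(-4\right)\right) o^{2} = \left(3 - 16\right) o^{2} = - 13 o^{2}$)
$K = 117$ ($K = - 13 \cdot 1^{2} \left(-3 - 6\right) = \left(-13\right) 1 \left(-9\right) = \left(-13\right) \left(-9\right) = 117$)
$K^{2} = 117^{2} = 13689$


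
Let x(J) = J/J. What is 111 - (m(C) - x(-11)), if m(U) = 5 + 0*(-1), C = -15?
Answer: 107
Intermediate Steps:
x(J) = 1
m(U) = 5 (m(U) = 5 + 0 = 5)
111 - (m(C) - x(-11)) = 111 - (5 - 1*1) = 111 - (5 - 1) = 111 - 1*4 = 111 - 4 = 107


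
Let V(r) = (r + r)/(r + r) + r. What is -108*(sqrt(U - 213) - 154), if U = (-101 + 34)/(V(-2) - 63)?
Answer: 16632 - 27*I*sqrt(13565)/2 ≈ 16632.0 - 1572.3*I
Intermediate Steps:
V(r) = 1 + r (V(r) = (2*r)/((2*r)) + r = (2*r)*(1/(2*r)) + r = 1 + r)
U = 67/64 (U = (-101 + 34)/((1 - 2) - 63) = -67/(-1 - 63) = -67/(-64) = -67*(-1/64) = 67/64 ≈ 1.0469)
-108*(sqrt(U - 213) - 154) = -108*(sqrt(67/64 - 213) - 154) = -108*(sqrt(-13565/64) - 154) = -108*(I*sqrt(13565)/8 - 154) = -108*(-154 + I*sqrt(13565)/8) = 16632 - 27*I*sqrt(13565)/2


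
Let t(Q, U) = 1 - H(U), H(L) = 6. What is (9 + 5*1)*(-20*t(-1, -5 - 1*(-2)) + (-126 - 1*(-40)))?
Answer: 196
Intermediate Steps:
t(Q, U) = -5 (t(Q, U) = 1 - 1*6 = 1 - 6 = -5)
(9 + 5*1)*(-20*t(-1, -5 - 1*(-2)) + (-126 - 1*(-40))) = (9 + 5*1)*(-20*(-5) + (-126 - 1*(-40))) = (9 + 5)*(100 + (-126 + 40)) = 14*(100 - 86) = 14*14 = 196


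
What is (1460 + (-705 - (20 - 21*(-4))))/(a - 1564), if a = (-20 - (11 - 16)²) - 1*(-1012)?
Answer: -217/199 ≈ -1.0905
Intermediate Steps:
a = 967 (a = (-20 - 1*(-5)²) + 1012 = (-20 - 1*25) + 1012 = (-20 - 25) + 1012 = -45 + 1012 = 967)
(1460 + (-705 - (20 - 21*(-4))))/(a - 1564) = (1460 + (-705 - (20 - 21*(-4))))/(967 - 1564) = (1460 + (-705 - (20 + 84)))/(-597) = (1460 + (-705 - 1*104))*(-1/597) = (1460 + (-705 - 104))*(-1/597) = (1460 - 809)*(-1/597) = 651*(-1/597) = -217/199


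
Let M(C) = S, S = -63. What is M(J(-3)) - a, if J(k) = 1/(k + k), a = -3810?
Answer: 3747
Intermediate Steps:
J(k) = 1/(2*k)
M(C) = -63
M(J(-3)) - a = -63 - 1*(-3810) = -63 + 3810 = 3747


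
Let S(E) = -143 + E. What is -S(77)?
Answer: 66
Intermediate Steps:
-S(77) = -(-143 + 77) = -1*(-66) = 66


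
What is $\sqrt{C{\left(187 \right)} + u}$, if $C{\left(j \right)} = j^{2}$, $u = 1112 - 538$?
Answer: $\sqrt{35543} \approx 188.53$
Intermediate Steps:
$u = 574$ ($u = 1112 - 538 = 574$)
$\sqrt{C{\left(187 \right)} + u} = \sqrt{187^{2} + 574} = \sqrt{34969 + 574} = \sqrt{35543}$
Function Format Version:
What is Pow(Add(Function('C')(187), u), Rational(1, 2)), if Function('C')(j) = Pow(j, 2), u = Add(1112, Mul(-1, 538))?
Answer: Pow(35543, Rational(1, 2)) ≈ 188.53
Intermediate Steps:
u = 574 (u = Add(1112, -538) = 574)
Pow(Add(Function('C')(187), u), Rational(1, 2)) = Pow(Add(Pow(187, 2), 574), Rational(1, 2)) = Pow(Add(34969, 574), Rational(1, 2)) = Pow(35543, Rational(1, 2))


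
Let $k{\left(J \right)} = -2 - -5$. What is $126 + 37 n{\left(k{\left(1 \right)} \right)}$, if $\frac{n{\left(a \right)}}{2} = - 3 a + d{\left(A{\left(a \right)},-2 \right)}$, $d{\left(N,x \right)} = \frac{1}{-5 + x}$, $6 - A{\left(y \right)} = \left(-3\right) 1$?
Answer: $- \frac{3854}{7} \approx -550.57$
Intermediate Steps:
$A{\left(y \right)} = 9$ ($A{\left(y \right)} = 6 - \left(-3\right) 1 = 6 - -3 = 6 + 3 = 9$)
$k{\left(J \right)} = 3$ ($k{\left(J \right)} = -2 + 5 = 3$)
$n{\left(a \right)} = - \frac{2}{7} - 6 a$ ($n{\left(a \right)} = 2 \left(- 3 a + \frac{1}{-5 - 2}\right) = 2 \left(- 3 a + \frac{1}{-7}\right) = 2 \left(- 3 a - \frac{1}{7}\right) = 2 \left(- \frac{1}{7} - 3 a\right) = - \frac{2}{7} - 6 a$)
$126 + 37 n{\left(k{\left(1 \right)} \right)} = 126 + 37 \left(- \frac{2}{7} - 18\right) = 126 + 37 \left(- \frac{128}{7}\right) = 126 - \frac{4736}{7} = - \frac{3854}{7}$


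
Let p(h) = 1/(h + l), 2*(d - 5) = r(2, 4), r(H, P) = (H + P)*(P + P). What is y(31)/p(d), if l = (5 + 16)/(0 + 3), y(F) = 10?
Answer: 360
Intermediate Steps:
r(H, P) = 2*P*(H + P) (r(H, P) = (H + P)*(2*P) = 2*P*(H + P))
d = 29 (d = 5 + (2*4*(2 + 4))/2 = 5 + (2*4*6)/2 = 5 + (½)*48 = 5 + 24 = 29)
l = 7 (l = 21/3 = 21*(⅓) = 7)
p(h) = 1/(7 + h) (p(h) = 1/(h + 7) = 1/(7 + h))
y(31)/p(d) = 10/(1/(7 + 29)) = 10/(1/36) = 10*36 = 360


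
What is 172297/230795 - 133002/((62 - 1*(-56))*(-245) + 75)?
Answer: 7132876117/1330994765 ≈ 5.3591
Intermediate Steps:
172297/230795 - 133002/((62 - 1*(-56))*(-245) + 75) = 172297*(1/230795) - 133002/((62 + 56)*(-245) + 75) = 172297/230795 - 133002/(118*(-245) + 75) = 172297/230795 - 133002/(-28910 + 75) = 172297/230795 - 133002/(-28835) = 172297/230795 - 133002*(-1/28835) = 172297/230795 + 133002/28835 = 7132876117/1330994765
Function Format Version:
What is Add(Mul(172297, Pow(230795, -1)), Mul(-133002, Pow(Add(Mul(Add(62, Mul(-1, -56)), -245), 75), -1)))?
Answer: Rational(7132876117, 1330994765) ≈ 5.3591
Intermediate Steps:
Add(Mul(172297, Pow(230795, -1)), Mul(-133002, Pow(Add(Mul(Add(62, Mul(-1, -56)), -245), 75), -1))) = Add(Mul(172297, Rational(1, 230795)), Mul(-133002, Pow(Add(Mul(Add(62, 56), -245), 75), -1))) = Add(Rational(172297, 230795), Mul(-133002, Pow(Add(Mul(118, -245), 75), -1))) = Add(Rational(172297, 230795), Mul(-133002, Pow(Add(-28910, 75), -1))) = Add(Rational(172297, 230795), Mul(-133002, Pow(-28835, -1))) = Add(Rational(172297, 230795), Mul(-133002, Rational(-1, 28835))) = Add(Rational(172297, 230795), Rational(133002, 28835)) = Rational(7132876117, 1330994765)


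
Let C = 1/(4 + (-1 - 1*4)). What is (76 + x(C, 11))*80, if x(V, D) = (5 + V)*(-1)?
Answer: 5760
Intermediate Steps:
C = -1 (C = 1/(4 + (-1 - 4)) = 1/(4 - 5) = 1/(-1) = -1)
x(V, D) = -5 - V
(76 + x(C, 11))*80 = (76 + (-5 - 1*(-1)))*80 = (76 + (-5 + 1))*80 = (76 - 4)*80 = 72*80 = 5760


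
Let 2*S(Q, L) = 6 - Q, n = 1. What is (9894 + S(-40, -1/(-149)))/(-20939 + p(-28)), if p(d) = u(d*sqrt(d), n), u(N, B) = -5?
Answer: -9917/20944 ≈ -0.47350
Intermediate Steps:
S(Q, L) = 3 - Q/2 (S(Q, L) = (6 - Q)/2 = 3 - Q/2)
p(d) = -5
(9894 + S(-40, -1/(-149)))/(-20939 + p(-28)) = (9894 + (3 - 1/2*(-40)))/(-20939 - 5) = (9894 + (3 + 20))/(-20944) = (9894 + 23)*(-1/20944) = 9917*(-1/20944) = -9917/20944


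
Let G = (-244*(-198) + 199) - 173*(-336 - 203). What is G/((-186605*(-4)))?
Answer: 70879/373210 ≈ 0.18992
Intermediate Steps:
G = 141758 (G = (48312 + 199) - 173*(-539) = 48511 - 1*(-93247) = 48511 + 93247 = 141758)
G/((-186605*(-4))) = 141758/((-186605*(-4))) = 141758/746420 = 141758*(1/746420) = 70879/373210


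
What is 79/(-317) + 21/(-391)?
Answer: -37546/123947 ≈ -0.30292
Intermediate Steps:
79/(-317) + 21/(-391) = 79*(-1/317) + 21*(-1/391) = -79/317 - 21/391 = -37546/123947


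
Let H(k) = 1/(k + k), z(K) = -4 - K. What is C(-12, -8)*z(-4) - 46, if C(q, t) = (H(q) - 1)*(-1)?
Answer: -46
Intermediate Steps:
H(k) = 1/(2*k)
C(q, t) = 1 - 1/(2*q) (C(q, t) = (1/(2*q) - 1)*(-1) = (-1 + 1/(2*q))*(-1) = 1 - 1/(2*q))
C(-12, -8)*z(-4) - 46 = ((-½ - 12)/(-12))*(-4 - 1*(-4)) - 46 = (-1/12*(-25/2))*(-4 + 4) - 46 = (25/24)*0 - 46 = 0 - 46 = -46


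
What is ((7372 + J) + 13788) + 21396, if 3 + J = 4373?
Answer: 46926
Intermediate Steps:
J = 4370 (J = -3 + 4373 = 4370)
((7372 + J) + 13788) + 21396 = ((7372 + 4370) + 13788) + 21396 = (11742 + 13788) + 21396 = 25530 + 21396 = 46926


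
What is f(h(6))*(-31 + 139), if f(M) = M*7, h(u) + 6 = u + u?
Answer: 4536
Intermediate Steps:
h(u) = -6 + 2*u (h(u) = -6 + (u + u) = -6 + 2*u)
f(M) = 7*M
f(h(6))*(-31 + 139) = (7*(-6 + 2*6))*(-31 + 139) = (7*(-6 + 12))*108 = (7*6)*108 = 42*108 = 4536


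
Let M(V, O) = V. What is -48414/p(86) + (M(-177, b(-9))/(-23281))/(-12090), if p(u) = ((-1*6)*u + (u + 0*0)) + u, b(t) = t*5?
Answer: 1135579776431/8068728980 ≈ 140.74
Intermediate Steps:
b(t) = 5*t
p(u) = -4*u (p(u) = (-6*u + (u + 0)) + u = (-6*u + u) + u = -5*u + u = -4*u)
-48414/p(86) + (M(-177, b(-9))/(-23281))/(-12090) = -48414/((-4*86)) - 177/(-23281)/(-12090) = -48414/(-344) - 177*(-1/23281)*(-1/12090) = -48414*(-1/344) + (177/23281)*(-1/12090) = 24207/172 - 59/93822430 = 1135579776431/8068728980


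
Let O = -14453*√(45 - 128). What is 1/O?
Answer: I*√83/1199599 ≈ 7.5946e-6*I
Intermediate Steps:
O = -14453*I*√83 ≈ -1.3167e+5*I
1/O = 1/(-14453*I*√83) = I*√83/1199599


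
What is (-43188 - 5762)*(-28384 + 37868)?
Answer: -464241800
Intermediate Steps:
(-43188 - 5762)*(-28384 + 37868) = -48950*9484 = -464241800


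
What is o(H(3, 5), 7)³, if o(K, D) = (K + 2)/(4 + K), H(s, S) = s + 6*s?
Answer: 12167/15625 ≈ 0.77869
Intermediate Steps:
H(s, S) = 7*s
o(K, D) = (2 + K)/(4 + K)
o(H(3, 5), 7)³ = ((2 + 7*3)/(4 + 7*3))³ = ((2 + 21)/(4 + 21))³ = (23/25)³ = 12167/15625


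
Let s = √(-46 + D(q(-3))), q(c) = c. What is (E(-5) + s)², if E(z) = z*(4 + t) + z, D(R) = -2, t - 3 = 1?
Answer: 1977 - 360*I*√3 ≈ 1977.0 - 623.54*I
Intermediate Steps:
t = 4 (t = 3 + 1 = 4)
E(z) = 9*z (E(z) = z*(4 + 4) + z = z*8 + z = 8*z + z = 9*z)
s = 4*I*√3 (s = √(-46 - 2) = √(-48) = 4*I*√3 ≈ 6.9282*I)
(E(-5) + s)² = (9*(-5) + 4*I*√3)² = (-45 + 4*I*√3)²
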